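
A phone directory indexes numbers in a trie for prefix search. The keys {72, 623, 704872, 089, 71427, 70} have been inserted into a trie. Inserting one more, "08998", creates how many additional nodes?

"089" is already a path in the trie; the remaining "98" must be added.
New nodes needed: |"08998"| − 3 = 5 − 3 = 2.

2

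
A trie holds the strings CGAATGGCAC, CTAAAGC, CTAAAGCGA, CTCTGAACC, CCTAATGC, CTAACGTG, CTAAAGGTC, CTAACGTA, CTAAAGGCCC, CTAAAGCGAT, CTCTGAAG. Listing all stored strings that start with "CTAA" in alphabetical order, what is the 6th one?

Filter for "CTAA…" and sort: "CTAAAGC", "CTAAAGCGA", "CTAAAGCGAT", "CTAAAGGCCC", "CTAAAGGTC", "CTAACGTA", "CTAACGTG"
The 6th is CTAACGTA.

CTAACGTA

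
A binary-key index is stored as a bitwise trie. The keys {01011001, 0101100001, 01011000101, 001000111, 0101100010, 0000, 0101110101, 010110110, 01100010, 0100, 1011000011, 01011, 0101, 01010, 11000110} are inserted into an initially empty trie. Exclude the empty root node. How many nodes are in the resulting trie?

57

For each word, the new-node count is its length minus the longest prefix already in the trie:
  "01011001" → 8 new (0, 1, 0, 1, 1, 0, 0, 1)
  "0101100001" → prefix "0101100" already present; 3 new (0, 0, 1)
  "01011000101" → prefix "01011000" already present; 3 new (1, 0, 1)
  "001000111" → prefix "0" already present; 8 new (0, 1, 0, 0, 0, 1, 1, 1)
  "0101100010" → prefix "0101100010" already present; 0 new (none)
  "0000" → prefix "00" already present; 2 new (0, 0)
  "0101110101" → prefix "01011" already present; 5 new (1, 0, 1, 0, 1)
  "010110110" → prefix "010110" already present; 3 new (1, 1, 0)
  "01100010" → prefix "01" already present; 6 new (1, 0, 0, 0, 1, 0)
  "0100" → prefix "010" already present; 1 new (0)
  "1011000011" → 10 new (1, 0, 1, 1, 0, 0, 0, 0, 1, 1)
  "01011" → prefix "01011" already present; 0 new (none)
  "0101" → prefix "0101" already present; 0 new (none)
  "01010" → prefix "0101" already present; 1 new (0)
  "11000110" → prefix "1" already present; 7 new (1, 0, 0, 0, 1, 1, 0)
Total nodes = 8 + 3 + 3 + 8 + 0 + 2 + 5 + 3 + 6 + 1 + 10 + 0 + 0 + 1 + 7 = 57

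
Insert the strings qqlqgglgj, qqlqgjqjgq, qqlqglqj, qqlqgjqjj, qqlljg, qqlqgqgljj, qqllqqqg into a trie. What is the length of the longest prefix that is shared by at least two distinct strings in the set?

8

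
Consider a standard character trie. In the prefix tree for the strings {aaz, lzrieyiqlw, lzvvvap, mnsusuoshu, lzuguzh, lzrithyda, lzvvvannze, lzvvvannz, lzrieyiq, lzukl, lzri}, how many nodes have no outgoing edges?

8

Leaves are exactly the stored words that no other stored word extends.
Those words: "aaz", "lzrieyiqlw", "lzrithyda", "lzuguzh", "lzukl", "lzvvvannze", "lzvvvap", "mnsusuoshu"
Leaf count: 8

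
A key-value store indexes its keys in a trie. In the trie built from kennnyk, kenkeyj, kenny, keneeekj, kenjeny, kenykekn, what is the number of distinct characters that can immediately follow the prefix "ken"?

Walk "ken" from the root, arriving at one node.
Characters that immediately follow "ken" among the stored strings: {e, j, k, n, y}.
That node has 5 child edges.

5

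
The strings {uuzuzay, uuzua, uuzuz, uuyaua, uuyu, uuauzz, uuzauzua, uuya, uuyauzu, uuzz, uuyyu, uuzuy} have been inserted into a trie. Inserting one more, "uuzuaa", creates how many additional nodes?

1

The longest prefix of "uuzuaa" already in the trie is "uuzua" (length 5).
So 6 − 5 = 1 new nodes.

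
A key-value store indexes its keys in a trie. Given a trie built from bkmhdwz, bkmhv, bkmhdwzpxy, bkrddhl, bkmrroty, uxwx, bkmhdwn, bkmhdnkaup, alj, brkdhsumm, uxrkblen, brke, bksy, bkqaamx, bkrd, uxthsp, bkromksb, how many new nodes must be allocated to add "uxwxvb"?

The longest prefix of "uxwxvb" already in the trie is "uxwx" (length 4).
So 6 − 4 = 2 new nodes.

2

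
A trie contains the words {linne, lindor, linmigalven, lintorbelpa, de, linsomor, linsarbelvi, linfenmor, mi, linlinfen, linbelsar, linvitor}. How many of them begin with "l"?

Filter for entries beginning with "l":
Words under "l": linbelsar, lindor, linfenmor, linlinfen, linmigalven, linne, linsarbelvi, linsomor, lintorbelpa, linvitor
Count: 10

10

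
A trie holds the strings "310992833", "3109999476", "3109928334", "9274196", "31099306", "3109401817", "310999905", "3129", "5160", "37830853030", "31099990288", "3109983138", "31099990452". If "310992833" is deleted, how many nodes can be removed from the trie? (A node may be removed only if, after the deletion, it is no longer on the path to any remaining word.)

0

After clearing the end-marker at "310992833", prune upward until reaching a node still needed by another word.
Every node on "310992833" is still needed (e.g. by "3109928334"), so nothing is freed.
Nodes removed: 0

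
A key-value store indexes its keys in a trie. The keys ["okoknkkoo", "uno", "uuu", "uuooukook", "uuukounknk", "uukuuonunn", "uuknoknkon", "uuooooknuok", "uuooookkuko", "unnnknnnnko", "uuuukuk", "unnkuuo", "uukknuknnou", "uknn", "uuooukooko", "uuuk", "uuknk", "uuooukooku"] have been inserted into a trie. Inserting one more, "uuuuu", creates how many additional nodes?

"uuuu" is already a path in the trie; the remaining "u" must be added.
Each of the 1 remaining characters creates one node.

1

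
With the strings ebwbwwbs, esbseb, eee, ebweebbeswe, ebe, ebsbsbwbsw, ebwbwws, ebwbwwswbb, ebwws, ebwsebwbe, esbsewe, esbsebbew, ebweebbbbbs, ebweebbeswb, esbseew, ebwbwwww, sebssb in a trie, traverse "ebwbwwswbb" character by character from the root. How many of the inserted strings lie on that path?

2

Check each prefix of "ebwbwwswbb" against the stored set — each match is an end-marker on the path.
Prefixes of the query that are stored words: "ebwbwws", "ebwbwwswbb"
Count: 2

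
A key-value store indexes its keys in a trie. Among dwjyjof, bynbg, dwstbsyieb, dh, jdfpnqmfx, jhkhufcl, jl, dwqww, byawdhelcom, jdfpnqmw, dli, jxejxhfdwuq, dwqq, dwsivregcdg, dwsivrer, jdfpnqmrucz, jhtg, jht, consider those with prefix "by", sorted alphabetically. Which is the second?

Words with prefix "by", in lexicographic order: "byawdhelcom", "bynbg"
Position 2: bynbg

bynbg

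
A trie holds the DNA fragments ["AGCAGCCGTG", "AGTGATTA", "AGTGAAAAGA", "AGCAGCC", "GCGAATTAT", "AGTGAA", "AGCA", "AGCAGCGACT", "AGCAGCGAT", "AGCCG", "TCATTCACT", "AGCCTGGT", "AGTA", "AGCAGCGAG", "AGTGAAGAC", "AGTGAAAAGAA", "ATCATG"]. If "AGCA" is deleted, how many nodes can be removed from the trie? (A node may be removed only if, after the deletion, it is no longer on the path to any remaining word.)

0

A node on "AGCA"'s path can go only if nothing else ends at it or branches off below it.
Every node on "AGCA" is still needed (e.g. by "AGCAGCCGTG"), so nothing is freed.
Nodes removed: 0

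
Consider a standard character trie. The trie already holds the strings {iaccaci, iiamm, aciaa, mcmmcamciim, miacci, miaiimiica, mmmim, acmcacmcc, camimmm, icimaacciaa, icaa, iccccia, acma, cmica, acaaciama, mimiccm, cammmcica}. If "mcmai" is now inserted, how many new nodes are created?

The longest prefix of "mcmai" already in the trie is "mcm" (length 3).
New nodes needed: |"mcmai"| − 3 = 5 − 3 = 2.

2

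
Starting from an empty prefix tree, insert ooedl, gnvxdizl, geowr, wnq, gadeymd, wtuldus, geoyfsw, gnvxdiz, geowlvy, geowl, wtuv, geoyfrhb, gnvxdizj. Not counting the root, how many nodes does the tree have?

For each word, the new-node count is its length minus the longest prefix already in the trie:
  "ooedl" → 5 new (o, o, e, d, l)
  "gnvxdizl" → 8 new (g, n, v, x, d, i, z, l)
  "geowr" → prefix "g" already present; 4 new (e, o, w, r)
  "wnq" → 3 new (w, n, q)
  "gadeymd" → prefix "g" already present; 6 new (a, d, e, y, m, d)
  "wtuldus" → prefix "w" already present; 6 new (t, u, l, d, u, s)
  "geoyfsw" → prefix "geo" already present; 4 new (y, f, s, w)
  "gnvxdiz" → prefix "gnvxdiz" already present; 0 new (none)
  "geowlvy" → prefix "geow" already present; 3 new (l, v, y)
  "geowl" → prefix "geowl" already present; 0 new (none)
  "wtuv" → prefix "wtu" already present; 1 new (v)
  "geoyfrhb" → prefix "geoyf" already present; 3 new (r, h, b)
  "gnvxdizj" → prefix "gnvxdiz" already present; 1 new (j)
Total nodes = 5 + 8 + 4 + 3 + 6 + 6 + 4 + 0 + 3 + 0 + 1 + 3 + 1 = 44

44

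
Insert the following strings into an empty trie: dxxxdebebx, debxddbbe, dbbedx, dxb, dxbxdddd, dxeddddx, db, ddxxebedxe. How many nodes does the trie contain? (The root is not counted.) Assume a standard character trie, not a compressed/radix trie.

44

Count nodes per top-level branch (shared prefixes stored once):
  'd'-branch (db, dbbedx, ddxxebedxe, debxddbbe, dxb, dxbxdddd, dxeddddx, dxxxdebebx): 44 nodes
Sum: 44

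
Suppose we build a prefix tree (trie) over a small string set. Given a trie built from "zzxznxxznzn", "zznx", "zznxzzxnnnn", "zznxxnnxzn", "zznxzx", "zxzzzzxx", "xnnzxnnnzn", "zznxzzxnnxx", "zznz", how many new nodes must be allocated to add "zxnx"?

"zx" is already a path in the trie; the remaining "nx" must be added.
New nodes needed: |"zxnx"| − 2 = 4 − 2 = 2.

2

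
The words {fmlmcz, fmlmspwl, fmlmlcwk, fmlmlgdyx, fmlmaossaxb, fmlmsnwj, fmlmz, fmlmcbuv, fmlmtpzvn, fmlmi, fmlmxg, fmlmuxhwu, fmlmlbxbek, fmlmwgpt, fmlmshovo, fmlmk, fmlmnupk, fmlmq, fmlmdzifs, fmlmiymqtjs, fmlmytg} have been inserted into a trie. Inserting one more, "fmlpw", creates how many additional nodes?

"fml" is already a path in the trie; the remaining "pw" must be added.
So 5 − 3 = 2 new nodes.

2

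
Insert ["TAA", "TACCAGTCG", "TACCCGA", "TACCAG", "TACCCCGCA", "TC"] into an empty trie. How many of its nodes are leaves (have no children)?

A leaf is a node with no children — equivalently, the end of a word that is not a proper prefix of any other stored word.
Those words: "TAA", "TACCAGTCG", "TACCCCGCA", "TACCCGA", "TC"
Leaf count: 5

5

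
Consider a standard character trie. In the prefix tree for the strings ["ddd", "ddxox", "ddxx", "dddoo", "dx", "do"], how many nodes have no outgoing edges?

5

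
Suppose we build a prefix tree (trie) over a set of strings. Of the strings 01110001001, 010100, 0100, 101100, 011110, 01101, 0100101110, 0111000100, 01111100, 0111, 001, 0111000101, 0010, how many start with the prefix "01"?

Walk to "01"; the words in its subtree are exactly those with that prefix.
Matches: "0100", "0100101110", "010100", "01101", "0111", "0111000100", "01110001001", "0111000101", "011110", "01111100"
Count: 10

10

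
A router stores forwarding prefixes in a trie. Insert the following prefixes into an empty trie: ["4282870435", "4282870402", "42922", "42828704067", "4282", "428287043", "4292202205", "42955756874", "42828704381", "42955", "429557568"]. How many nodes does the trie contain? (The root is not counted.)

32

Count nodes per top-level branch (shared prefixes stored once):
  '4'-branch (4282, 4282870402, 42828704067, 428287043, 4282870435, 42828704381, 42922, 4292202205, 42955, 429557568, 42955756874): 32 nodes
Sum: 32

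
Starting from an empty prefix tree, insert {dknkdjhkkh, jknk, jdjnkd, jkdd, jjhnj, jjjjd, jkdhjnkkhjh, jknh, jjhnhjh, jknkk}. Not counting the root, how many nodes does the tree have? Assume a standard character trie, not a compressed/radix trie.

41

For each word, the new-node count is its length minus the longest prefix already in the trie:
  "dknkdjhkkh" → 10 new (d, k, n, k, d, j, h, k, k, h)
  "jknk" → 4 new (j, k, n, k)
  "jdjnkd" → prefix "j" already present; 5 new (d, j, n, k, d)
  "jkdd" → prefix "jk" already present; 2 new (d, d)
  "jjhnj" → prefix "j" already present; 4 new (j, h, n, j)
  "jjjjd" → prefix "jj" already present; 3 new (j, j, d)
  "jkdhjnkkhjh" → prefix "jkd" already present; 8 new (h, j, n, k, k, h, j, h)
  "jknh" → prefix "jkn" already present; 1 new (h)
  "jjhnhjh" → prefix "jjhn" already present; 3 new (h, j, h)
  "jknkk" → prefix "jknk" already present; 1 new (k)
Total nodes = 10 + 4 + 5 + 2 + 4 + 3 + 8 + 1 + 3 + 1 = 41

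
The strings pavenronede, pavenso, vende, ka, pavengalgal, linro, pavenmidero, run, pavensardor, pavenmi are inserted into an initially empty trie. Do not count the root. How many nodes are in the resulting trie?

45

Insert word by word; a character creates a node only if that edge doesn't already exist:
  "pavenronede" → 11 new (p, a, v, e, n, r, o, n, e, d, e)
  "pavenso" → prefix "paven" already present; 2 new (s, o)
  "vende" → 5 new (v, e, n, d, e)
  "ka" → 2 new (k, a)
  "pavengalgal" → prefix "paven" already present; 6 new (g, a, l, g, a, l)
  "linro" → 5 new (l, i, n, r, o)
  "pavenmidero" → prefix "paven" already present; 6 new (m, i, d, e, r, o)
  "run" → 3 new (r, u, n)
  "pavensardor" → prefix "pavens" already present; 5 new (a, r, d, o, r)
  "pavenmi" → prefix "pavenmi" already present; 0 new (none)
Total nodes = 11 + 2 + 5 + 2 + 6 + 5 + 6 + 3 + 5 + 0 = 45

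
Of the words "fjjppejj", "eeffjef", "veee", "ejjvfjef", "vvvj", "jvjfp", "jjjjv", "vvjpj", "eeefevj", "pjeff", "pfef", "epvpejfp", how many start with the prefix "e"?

Walk to "e"; the words in its subtree are exactly those with that prefix.
Words under "e": eeefevj, eeffjef, ejjvfjef, epvpejfp
Count: 4

4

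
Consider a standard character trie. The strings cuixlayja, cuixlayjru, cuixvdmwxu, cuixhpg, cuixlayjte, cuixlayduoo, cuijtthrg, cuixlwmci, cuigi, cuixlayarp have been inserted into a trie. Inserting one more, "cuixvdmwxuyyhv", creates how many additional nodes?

"cuixvdmwxu" is already a path in the trie; the remaining "yyhv" must be added.
So 14 − 10 = 4 new nodes.

4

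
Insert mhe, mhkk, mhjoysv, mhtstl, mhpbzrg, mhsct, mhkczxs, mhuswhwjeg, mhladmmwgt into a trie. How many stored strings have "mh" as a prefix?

9

Filter for entries beginning with "mh":
Matches: "mhe", "mhjoysv", "mhkczxs", "mhkk", "mhladmmwgt", "mhpbzrg", "mhsct", "mhtstl", "mhuswhwjeg"
Count: 9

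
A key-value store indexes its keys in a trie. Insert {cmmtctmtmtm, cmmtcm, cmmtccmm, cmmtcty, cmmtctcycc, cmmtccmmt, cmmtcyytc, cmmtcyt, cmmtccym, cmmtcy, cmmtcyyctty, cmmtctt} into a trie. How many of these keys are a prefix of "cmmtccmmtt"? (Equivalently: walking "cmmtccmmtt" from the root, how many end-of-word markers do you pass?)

Check each prefix of "cmmtccmmtt" against the stored set — each match is an end-marker on the path.
Prefixes of the query that are stored words: "cmmtccmm", "cmmtccmmt"
Count: 2

2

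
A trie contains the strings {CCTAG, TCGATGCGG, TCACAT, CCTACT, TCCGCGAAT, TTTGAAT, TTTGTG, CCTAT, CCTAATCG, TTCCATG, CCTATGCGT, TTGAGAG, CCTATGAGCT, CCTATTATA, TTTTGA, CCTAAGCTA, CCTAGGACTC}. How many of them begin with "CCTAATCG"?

Walk to "CCTAATCG"; the words in its subtree are exactly those with that prefix.
Words under "CCTAATCG": CCTAATCG
Count: 1

1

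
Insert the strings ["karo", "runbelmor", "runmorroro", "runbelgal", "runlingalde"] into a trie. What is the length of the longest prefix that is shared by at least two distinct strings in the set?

Look for the deepest trie node that still has at least two words in its subtree.
"runbelgal" and "runbelmor" agree on "runbel" (6 characters) before diverging; nothing deeper is shared.
Longest shared-prefix length: 6

6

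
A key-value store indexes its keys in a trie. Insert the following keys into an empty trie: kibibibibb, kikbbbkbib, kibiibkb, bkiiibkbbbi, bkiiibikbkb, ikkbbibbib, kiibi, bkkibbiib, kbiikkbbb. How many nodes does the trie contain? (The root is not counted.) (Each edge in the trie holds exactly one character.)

66

For each word, the new-node count is its length minus the longest prefix already in the trie:
  "kibibibibb" → 10 new (k, i, b, i, b, i, b, i, b, b)
  "kikbbbkbib" → prefix "ki" already present; 8 new (k, b, b, b, k, b, i, b)
  "kibiibkb" → prefix "kibi" already present; 4 new (i, b, k, b)
  "bkiiibkbbbi" → 11 new (b, k, i, i, i, b, k, b, b, b, i)
  "bkiiibikbkb" → prefix "bkiiib" already present; 5 new (i, k, b, k, b)
  "ikkbbibbib" → 10 new (i, k, k, b, b, i, b, b, i, b)
  "kiibi" → prefix "ki" already present; 3 new (i, b, i)
  "bkkibbiib" → prefix "bk" already present; 7 new (k, i, b, b, i, i, b)
  "kbiikkbbb" → prefix "k" already present; 8 new (b, i, i, k, k, b, b, b)
Total nodes = 10 + 8 + 4 + 11 + 5 + 10 + 3 + 7 + 8 = 66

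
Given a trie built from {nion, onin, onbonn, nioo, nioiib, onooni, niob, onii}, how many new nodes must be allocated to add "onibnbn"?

The longest prefix of "onibnbn" already in the trie is "oni" (length 3).
So 7 − 3 = 4 new nodes.

4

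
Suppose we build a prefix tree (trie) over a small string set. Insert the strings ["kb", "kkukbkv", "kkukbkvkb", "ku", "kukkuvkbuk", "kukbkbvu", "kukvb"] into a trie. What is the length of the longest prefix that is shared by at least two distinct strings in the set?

Equivalently: take the maximum, over all pairs, of their longest common prefix length.
e.g. "kkukbkv" and "kkukbkvkb" share the prefix "kkukbkv" of length 7; no pair shares a longer one.
Longest shared-prefix length: 7

7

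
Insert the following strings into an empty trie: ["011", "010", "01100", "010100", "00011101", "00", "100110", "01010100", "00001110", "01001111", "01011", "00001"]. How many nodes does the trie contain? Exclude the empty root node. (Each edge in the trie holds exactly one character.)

Trie structure (* marks end of a word):
(root)
├─ 0
│  ├─ 0 *
│  │  └─ 0
│  │     ├─ 0
│  │     │  └─ 1 *
│  │     │     └─ 1
│  │     │        └─ 1
│  │     │           └─ 0 *
│  │     └─ 1
│  │        └─ 1
│  │           └─ 1
│  │              └─ 0
│  │                 └─ 1 *
│  └─ 1
│     ├─ 0 *
│     │  ├─ 0
│     │  │  └─ 1
│     │  │     └─ 1
│     │  │        └─ 1
│     │  │           └─ 1 *
│     │  └─ 1
│     │     ├─ 0
│     │     │  ├─ 0 *
│     │     │  └─ 1
│     │     │     └─ 0
│     │     │        └─ 0 *
│     │     └─ 1 *
│     └─ 1 *
│        └─ 0
│           └─ 0 *
└─ 1
   └─ 0
      └─ 0
         └─ 1
            └─ 1
               └─ 0 *
Counting every labelled node above: 36.

36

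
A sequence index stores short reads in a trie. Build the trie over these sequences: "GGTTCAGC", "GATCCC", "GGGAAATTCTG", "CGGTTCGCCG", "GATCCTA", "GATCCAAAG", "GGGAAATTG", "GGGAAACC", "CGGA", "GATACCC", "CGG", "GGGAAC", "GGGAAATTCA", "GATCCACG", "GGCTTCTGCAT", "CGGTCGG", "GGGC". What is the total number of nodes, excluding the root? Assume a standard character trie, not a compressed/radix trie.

63

Trace insertions, counting only characters that open a new branch:
  "GGTTCAGC" → 8 new (G, G, T, T, C, A, G, C)
  "GATCCC" → prefix "G" already present; 5 new (A, T, C, C, C)
  "GGGAAATTCTG" → prefix "GG" already present; 9 new (G, A, A, A, T, T, C, T, G)
  "CGGTTCGCCG" → 10 new (C, G, G, T, T, C, G, C, C, G)
  "GATCCTA" → prefix "GATCC" already present; 2 new (T, A)
  "GATCCAAAG" → prefix "GATCC" already present; 4 new (A, A, A, G)
  "GGGAAATTG" → prefix "GGGAAATT" already present; 1 new (G)
  "GGGAAACC" → prefix "GGGAAA" already present; 2 new (C, C)
  "CGGA" → prefix "CGG" already present; 1 new (A)
  "GATACCC" → prefix "GAT" already present; 4 new (A, C, C, C)
  "CGG" → prefix "CGG" already present; 0 new (none)
  "GGGAAC" → prefix "GGGAA" already present; 1 new (C)
  "GGGAAATTCA" → prefix "GGGAAATTC" already present; 1 new (A)
  "GATCCACG" → prefix "GATCCA" already present; 2 new (C, G)
  "GGCTTCTGCAT" → prefix "GG" already present; 9 new (C, T, T, C, T, G, C, A, T)
  "CGGTCGG" → prefix "CGGT" already present; 3 new (C, G, G)
  "GGGC" → prefix "GGG" already present; 1 new (C)
Total nodes = 8 + 5 + 9 + 10 + 2 + 4 + 1 + 2 + 1 + 4 + 0 + 1 + 1 + 2 + 9 + 3 + 1 = 63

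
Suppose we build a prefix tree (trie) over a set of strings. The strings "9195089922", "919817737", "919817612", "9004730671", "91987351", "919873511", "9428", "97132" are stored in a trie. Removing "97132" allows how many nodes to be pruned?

4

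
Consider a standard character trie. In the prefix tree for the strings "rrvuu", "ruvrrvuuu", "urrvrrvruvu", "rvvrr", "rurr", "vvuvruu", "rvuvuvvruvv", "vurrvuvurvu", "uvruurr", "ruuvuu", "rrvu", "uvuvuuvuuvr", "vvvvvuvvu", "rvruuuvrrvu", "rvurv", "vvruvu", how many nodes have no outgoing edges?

15

A leaf is a node with no children — equivalently, the end of a word that is not a proper prefix of any other stored word.
Those words: "rrvuu", "rurr", "ruuvuu", "ruvrrvuuu", "rvruuuvrrvu", "rvurv", "rvuvuvvruvv", "rvvrr", "urrvrrvruvu", "uvruurr", "uvuvuuvuuvr", "vurrvuvurvu", "vvruvu", "vvuvruu", "vvvvvuvvu"
Leaf count: 15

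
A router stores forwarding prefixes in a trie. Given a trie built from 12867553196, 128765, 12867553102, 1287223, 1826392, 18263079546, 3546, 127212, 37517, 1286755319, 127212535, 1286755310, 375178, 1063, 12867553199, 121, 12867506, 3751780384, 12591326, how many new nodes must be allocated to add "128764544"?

4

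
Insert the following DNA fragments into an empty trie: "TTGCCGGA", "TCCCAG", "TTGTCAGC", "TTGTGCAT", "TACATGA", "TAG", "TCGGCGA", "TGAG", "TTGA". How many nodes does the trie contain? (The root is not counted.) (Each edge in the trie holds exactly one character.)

38

Trace insertions, counting only characters that open a new branch:
  "TTGCCGGA" → 8 new (T, T, G, C, C, G, G, A)
  "TCCCAG" → prefix "T" already present; 5 new (C, C, C, A, G)
  "TTGTCAGC" → prefix "TTG" already present; 5 new (T, C, A, G, C)
  "TTGTGCAT" → prefix "TTGT" already present; 4 new (G, C, A, T)
  "TACATGA" → prefix "T" already present; 6 new (A, C, A, T, G, A)
  "TAG" → prefix "TA" already present; 1 new (G)
  "TCGGCGA" → prefix "TC" already present; 5 new (G, G, C, G, A)
  "TGAG" → prefix "T" already present; 3 new (G, A, G)
  "TTGA" → prefix "TTG" already present; 1 new (A)
Total nodes = 8 + 5 + 5 + 4 + 6 + 1 + 5 + 3 + 1 = 38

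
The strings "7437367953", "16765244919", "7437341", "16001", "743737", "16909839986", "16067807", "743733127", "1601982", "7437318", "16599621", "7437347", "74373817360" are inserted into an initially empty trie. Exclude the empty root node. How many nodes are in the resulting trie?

64

Trace insertions, counting only characters that open a new branch:
  "7437367953" → 10 new (7, 4, 3, 7, 3, 6, 7, 9, 5, 3)
  "16765244919" → 11 new (1, 6, 7, 6, 5, 2, 4, 4, 9, 1, 9)
  "7437341" → prefix "74373" already present; 2 new (4, 1)
  "16001" → prefix "16" already present; 3 new (0, 0, 1)
  "743737" → prefix "74373" already present; 1 new (7)
  "16909839986" → prefix "16" already present; 9 new (9, 0, 9, 8, 3, 9, 9, 8, 6)
  "16067807" → prefix "160" already present; 5 new (6, 7, 8, 0, 7)
  "743733127" → prefix "74373" already present; 4 new (3, 1, 2, 7)
  "1601982" → prefix "160" already present; 4 new (1, 9, 8, 2)
  "7437318" → prefix "74373" already present; 2 new (1, 8)
  "16599621" → prefix "16" already present; 6 new (5, 9, 9, 6, 2, 1)
  "7437347" → prefix "743734" already present; 1 new (7)
  "74373817360" → prefix "74373" already present; 6 new (8, 1, 7, 3, 6, 0)
Total nodes = 10 + 11 + 2 + 3 + 1 + 9 + 5 + 4 + 4 + 2 + 6 + 1 + 6 = 64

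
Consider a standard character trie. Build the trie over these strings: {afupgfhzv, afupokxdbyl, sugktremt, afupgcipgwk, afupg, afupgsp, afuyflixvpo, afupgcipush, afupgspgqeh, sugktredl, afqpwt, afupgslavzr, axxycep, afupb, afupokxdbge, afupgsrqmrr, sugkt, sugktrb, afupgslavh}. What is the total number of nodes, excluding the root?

Insert word by word; a character creates a node only if that edge doesn't already exist:
  "afupgfhzv" → 9 new (a, f, u, p, g, f, h, z, v)
  "afupokxdbyl" → prefix "afup" already present; 7 new (o, k, x, d, b, y, l)
  "sugktremt" → 9 new (s, u, g, k, t, r, e, m, t)
  "afupgcipgwk" → prefix "afupg" already present; 6 new (c, i, p, g, w, k)
  "afupg" → prefix "afupg" already present; 0 new (none)
  "afupgsp" → prefix "afupg" already present; 2 new (s, p)
  "afuyflixvpo" → prefix "afu" already present; 8 new (y, f, l, i, x, v, p, o)
  "afupgcipush" → prefix "afupgcip" already present; 3 new (u, s, h)
  "afupgspgqeh" → prefix "afupgsp" already present; 4 new (g, q, e, h)
  "sugktredl" → prefix "sugktre" already present; 2 new (d, l)
  "afqpwt" → prefix "af" already present; 4 new (q, p, w, t)
  "afupgslavzr" → prefix "afupgs" already present; 5 new (l, a, v, z, r)
  "axxycep" → prefix "a" already present; 6 new (x, x, y, c, e, p)
  "afupb" → prefix "afup" already present; 1 new (b)
  "afupokxdbge" → prefix "afupokxdb" already present; 2 new (g, e)
  "afupgsrqmrr" → prefix "afupgs" already present; 5 new (r, q, m, r, r)
  "sugkt" → prefix "sugkt" already present; 0 new (none)
  "sugktrb" → prefix "sugktr" already present; 1 new (b)
  "afupgslavh" → prefix "afupgslav" already present; 1 new (h)
Total nodes = 9 + 7 + 9 + 6 + 0 + 2 + 8 + 3 + 4 + 2 + 4 + 5 + 6 + 1 + 2 + 5 + 0 + 1 + 1 = 75

75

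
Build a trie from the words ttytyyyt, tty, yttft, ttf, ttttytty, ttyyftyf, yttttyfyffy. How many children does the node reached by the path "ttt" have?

1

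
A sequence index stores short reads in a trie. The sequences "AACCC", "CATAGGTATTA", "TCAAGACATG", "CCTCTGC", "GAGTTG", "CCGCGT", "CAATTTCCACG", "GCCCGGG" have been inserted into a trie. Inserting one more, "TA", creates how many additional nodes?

Walking "TA" from the root, the first 1 characters ("T") follow existing edges; "A" is the first miss.
Each of the 1 remaining characters creates one node.

1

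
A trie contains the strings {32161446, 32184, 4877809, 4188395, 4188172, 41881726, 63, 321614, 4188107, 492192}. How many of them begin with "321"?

Traverse to the node for "321", then collect every word in that subtree.
Matches: "321614", "32161446", "32184"
Count: 3

3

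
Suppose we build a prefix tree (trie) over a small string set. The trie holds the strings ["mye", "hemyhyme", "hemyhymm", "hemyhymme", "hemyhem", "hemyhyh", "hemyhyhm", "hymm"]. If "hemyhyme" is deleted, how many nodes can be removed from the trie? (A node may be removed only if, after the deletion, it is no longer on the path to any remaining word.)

After clearing the end-marker at "hemyhyme", prune upward until reaching a node still needed by another word.
The suffix "e" (1 node) is used only by "hemyhyme"; the node for "hemyhym" still has the child "m", so pruning stops there.
Nodes removed: 1

1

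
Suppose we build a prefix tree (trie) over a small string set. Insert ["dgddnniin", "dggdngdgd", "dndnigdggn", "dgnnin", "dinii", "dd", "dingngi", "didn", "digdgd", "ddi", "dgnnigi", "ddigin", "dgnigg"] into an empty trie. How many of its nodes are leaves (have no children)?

11

Leaves are exactly the stored words that no other stored word extends.
Those words: "ddigin", "dgddnniin", "dggdngdgd", "dgnigg", "dgnnigi", "dgnnin", "didn", "digdgd", "dingngi", "dinii", "dndnigdggn"
Leaf count: 11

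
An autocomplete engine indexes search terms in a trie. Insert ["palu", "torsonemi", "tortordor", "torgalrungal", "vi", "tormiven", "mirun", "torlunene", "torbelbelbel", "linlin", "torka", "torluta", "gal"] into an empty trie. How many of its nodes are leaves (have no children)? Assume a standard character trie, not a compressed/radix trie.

A leaf is a node with no children — equivalently, the end of a word that is not a proper prefix of any other stored word.
Those words: "gal", "linlin", "mirun", "palu", "torbelbelbel", "torgalrungal", "torka", "torlunene", "torluta", "tormiven", "torsonemi", "tortordor", "vi"
Leaf count: 13

13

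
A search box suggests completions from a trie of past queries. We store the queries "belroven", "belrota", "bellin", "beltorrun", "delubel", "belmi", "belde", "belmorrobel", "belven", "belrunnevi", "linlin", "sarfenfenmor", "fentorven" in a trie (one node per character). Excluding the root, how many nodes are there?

For each word, the new-node count is its length minus the longest prefix already in the trie:
  "belroven" → 8 new (b, e, l, r, o, v, e, n)
  "belrota" → prefix "belro" already present; 2 new (t, a)
  "bellin" → prefix "bel" already present; 3 new (l, i, n)
  "beltorrun" → prefix "bel" already present; 6 new (t, o, r, r, u, n)
  "delubel" → 7 new (d, e, l, u, b, e, l)
  "belmi" → prefix "bel" already present; 2 new (m, i)
  "belde" → prefix "bel" already present; 2 new (d, e)
  "belmorrobel" → prefix "belm" already present; 7 new (o, r, r, o, b, e, l)
  "belven" → prefix "bel" already present; 3 new (v, e, n)
  "belrunnevi" → prefix "belr" already present; 6 new (u, n, n, e, v, i)
  "linlin" → 6 new (l, i, n, l, i, n)
  "sarfenfenmor" → 12 new (s, a, r, f, e, n, f, e, n, m, o, r)
  "fentorven" → 9 new (f, e, n, t, o, r, v, e, n)
Total nodes = 8 + 2 + 3 + 6 + 7 + 2 + 2 + 7 + 3 + 6 + 6 + 12 + 9 = 73

73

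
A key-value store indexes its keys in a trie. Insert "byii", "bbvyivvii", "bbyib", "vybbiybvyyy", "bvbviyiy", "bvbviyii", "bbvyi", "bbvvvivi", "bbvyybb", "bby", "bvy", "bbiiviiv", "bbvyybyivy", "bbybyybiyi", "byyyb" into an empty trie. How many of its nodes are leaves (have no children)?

13

A leaf is a node with no children — equivalently, the end of a word that is not a proper prefix of any other stored word.
Those words: "bbiiviiv", "bbvvvivi", "bbvyivvii", "bbvyybb", "bbvyybyivy", "bbybyybiyi", "bbyib", "bvbviyii", "bvbviyiy", "bvy", "byii", "byyyb", "vybbiybvyyy"
Leaf count: 13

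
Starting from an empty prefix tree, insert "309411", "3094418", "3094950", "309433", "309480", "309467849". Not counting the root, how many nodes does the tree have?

21

Trie structure (* marks end of a word):
(root)
└─ 3
   └─ 0
      └─ 9
         └─ 4
            ├─ 1
            │  └─ 1 *
            ├─ 3
            │  └─ 3 *
            ├─ 4
            │  └─ 1
            │     └─ 8 *
            ├─ 6
            │  └─ 7
            │     └─ 8
            │        └─ 4
            │           └─ 9 *
            ├─ 8
            │  └─ 0 *
            └─ 9
               └─ 5
                  └─ 0 *
Counting every labelled node above: 21.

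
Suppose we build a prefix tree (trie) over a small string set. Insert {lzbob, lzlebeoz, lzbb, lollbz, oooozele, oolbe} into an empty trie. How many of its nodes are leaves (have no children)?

A leaf is a node with no children — equivalently, the end of a word that is not a proper prefix of any other stored word.
Those words: "lollbz", "lzbb", "lzbob", "lzlebeoz", "oolbe", "oooozele"
Leaf count: 6

6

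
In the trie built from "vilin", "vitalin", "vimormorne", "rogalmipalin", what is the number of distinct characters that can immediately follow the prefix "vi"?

3

The children of the "vi" node are the distinct next characters among strings starting with "vi".
Characters that immediately follow "vi" among the stored strings: {l, m, t}.
That node has 3 child edges.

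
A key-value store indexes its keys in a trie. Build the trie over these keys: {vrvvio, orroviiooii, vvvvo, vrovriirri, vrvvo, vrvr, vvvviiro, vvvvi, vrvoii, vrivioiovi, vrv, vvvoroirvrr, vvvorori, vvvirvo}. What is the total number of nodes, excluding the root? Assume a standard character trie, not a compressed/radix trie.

Insert word by word; a character creates a node only if that edge doesn't already exist:
  "vrvvio" → 6 new (v, r, v, v, i, o)
  "orroviiooii" → 11 new (o, r, r, o, v, i, i, o, o, i, i)
  "vvvvo" → prefix "v" already present; 4 new (v, v, v, o)
  "vrovriirri" → prefix "vr" already present; 8 new (o, v, r, i, i, r, r, i)
  "vrvvo" → prefix "vrvv" already present; 1 new (o)
  "vrvr" → prefix "vrv" already present; 1 new (r)
  "vvvviiro" → prefix "vvvv" already present; 4 new (i, i, r, o)
  "vvvvi" → prefix "vvvvi" already present; 0 new (none)
  "vrvoii" → prefix "vrv" already present; 3 new (o, i, i)
  "vrivioiovi" → prefix "vr" already present; 8 new (i, v, i, o, i, o, v, i)
  "vrv" → prefix "vrv" already present; 0 new (none)
  "vvvoroirvrr" → prefix "vvv" already present; 8 new (o, r, o, i, r, v, r, r)
  "vvvorori" → prefix "vvvoro" already present; 2 new (r, i)
  "vvvirvo" → prefix "vvv" already present; 4 new (i, r, v, o)
Total nodes = 6 + 11 + 4 + 8 + 1 + 1 + 4 + 0 + 3 + 8 + 0 + 8 + 2 + 4 = 60

60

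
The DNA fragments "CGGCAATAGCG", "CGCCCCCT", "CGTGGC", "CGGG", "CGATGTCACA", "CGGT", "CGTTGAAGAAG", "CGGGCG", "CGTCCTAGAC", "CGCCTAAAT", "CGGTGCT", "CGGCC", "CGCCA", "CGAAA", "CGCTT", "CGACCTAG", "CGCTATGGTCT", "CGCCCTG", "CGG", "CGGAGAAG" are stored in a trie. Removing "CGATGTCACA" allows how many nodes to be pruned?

7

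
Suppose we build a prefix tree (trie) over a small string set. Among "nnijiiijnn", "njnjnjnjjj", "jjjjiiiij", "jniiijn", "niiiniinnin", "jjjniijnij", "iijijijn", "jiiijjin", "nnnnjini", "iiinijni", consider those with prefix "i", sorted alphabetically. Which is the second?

iijijijn

DFS of the "i" subtree visits, in order: "iiinijni", "iijijijn"
The 2nd is iijijijn.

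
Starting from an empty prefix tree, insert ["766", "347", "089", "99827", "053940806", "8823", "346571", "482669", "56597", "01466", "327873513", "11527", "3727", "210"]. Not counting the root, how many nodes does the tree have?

64

Count nodes per top-level branch (shared prefixes stored once):
  '0'-branch (01466, 053940806, 089): 15 nodes
  '1'-branch (11527): 5 nodes
  '2'-branch (210): 3 nodes
  '3'-branch (327873513, 346571, 347, 3727): 18 nodes
  '4'-branch (482669): 6 nodes
  '5'-branch (56597): 5 nodes
  '7'-branch (766): 3 nodes
  '8'-branch (8823): 4 nodes
  '9'-branch (99827): 5 nodes
Sum: 64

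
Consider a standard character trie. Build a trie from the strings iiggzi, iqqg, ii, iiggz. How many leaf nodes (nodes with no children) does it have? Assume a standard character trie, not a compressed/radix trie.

2

A leaf is a node with no children — equivalently, the end of a word that is not a proper prefix of any other stored word.
Those words: "iiggzi", "iqqg"
Leaf count: 2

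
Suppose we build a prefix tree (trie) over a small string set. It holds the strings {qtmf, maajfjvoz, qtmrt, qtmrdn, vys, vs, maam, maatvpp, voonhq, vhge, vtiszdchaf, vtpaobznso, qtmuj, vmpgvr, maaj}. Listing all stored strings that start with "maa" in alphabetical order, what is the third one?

DFS of the "maa" subtree visits, in order: "maaj", "maajfjvoz", "maam", "maatvpp"
The 3rd is maam.

maam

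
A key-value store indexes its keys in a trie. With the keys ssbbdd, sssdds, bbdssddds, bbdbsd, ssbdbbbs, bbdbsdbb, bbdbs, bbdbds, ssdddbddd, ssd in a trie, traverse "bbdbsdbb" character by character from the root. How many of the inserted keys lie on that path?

Check each prefix of "bbdbsdbb" against the stored set — each match is an end-marker on the path.
Prefixes of the query that are stored words: "bbdbs", "bbdbsd", "bbdbsdbb"
Count: 3

3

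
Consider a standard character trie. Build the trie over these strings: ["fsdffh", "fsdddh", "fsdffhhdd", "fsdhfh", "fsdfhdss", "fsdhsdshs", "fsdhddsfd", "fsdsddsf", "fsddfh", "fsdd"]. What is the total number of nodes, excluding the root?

Count nodes per top-level branch (shared prefixes stored once):
  'f'-branch (fsdd, fsdddh, fsddfh, fsdffh, fsdffhhdd, fsdfhdss, fsdhddsfd, fsdhfh, fsdhsdshs, fsdsddsf): 36 nodes
Sum: 36

36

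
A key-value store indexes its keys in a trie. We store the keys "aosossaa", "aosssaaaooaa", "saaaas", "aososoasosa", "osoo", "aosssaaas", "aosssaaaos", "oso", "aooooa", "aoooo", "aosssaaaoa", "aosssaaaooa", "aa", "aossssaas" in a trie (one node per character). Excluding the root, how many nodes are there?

45

Trace insertions, counting only characters that open a new branch:
  "aosossaa" → 8 new (a, o, s, o, s, s, a, a)
  "aosssaaaooaa" → prefix "aos" already present; 9 new (s, s, a, a, a, o, o, a, a)
  "saaaas" → 6 new (s, a, a, a, a, s)
  "aososoasosa" → prefix "aosos" already present; 6 new (o, a, s, o, s, a)
  "osoo" → 4 new (o, s, o, o)
  "aosssaaas" → prefix "aosssaaa" already present; 1 new (s)
  "aosssaaaos" → prefix "aosssaaao" already present; 1 new (s)
  "oso" → prefix "oso" already present; 0 new (none)
  "aooooa" → prefix "ao" already present; 4 new (o, o, o, a)
  "aoooo" → prefix "aoooo" already present; 0 new (none)
  "aosssaaaoa" → prefix "aosssaaao" already present; 1 new (a)
  "aosssaaaooa" → prefix "aosssaaaooa" already present; 0 new (none)
  "aa" → prefix "a" already present; 1 new (a)
  "aossssaas" → prefix "aosss" already present; 4 new (s, a, a, s)
Total nodes = 8 + 9 + 6 + 6 + 4 + 1 + 1 + 0 + 4 + 0 + 1 + 0 + 1 + 4 = 45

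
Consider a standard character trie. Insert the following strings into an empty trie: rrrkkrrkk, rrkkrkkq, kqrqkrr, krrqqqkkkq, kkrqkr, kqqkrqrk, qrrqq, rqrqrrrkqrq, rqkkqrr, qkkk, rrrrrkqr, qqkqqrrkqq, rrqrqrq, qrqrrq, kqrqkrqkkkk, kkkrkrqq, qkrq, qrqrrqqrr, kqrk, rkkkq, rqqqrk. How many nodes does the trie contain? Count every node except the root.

Count nodes per top-level branch (shared prefixes stored once):
  'k'-branch (kkkrkrqq, kkrqkr, kqqkrqrk, kqrk, kqrqkrqkkkk, kqrqkrr, krrqqqkkkq): 39 nodes
  'q'-branch (qkkk, qkrq, qqkqqrrkqq, qrqrrq, qrqrrqqrr, qrrqq): 26 nodes
  'r'-branch (rkkkq, rqkkqrr, rqqqrk, rqrqrrrkqrq, rrkkrkkq, rrqrqrq, rrrkkrrkk, rrrrrkqr): 48 nodes
Sum: 113

113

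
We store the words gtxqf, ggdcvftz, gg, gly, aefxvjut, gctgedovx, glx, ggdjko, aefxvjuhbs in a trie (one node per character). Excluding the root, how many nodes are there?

Trie structure (* marks end of a word):
(root)
├─ a
│  └─ e
│     └─ f
│        └─ x
│           └─ v
│              └─ j
│                 └─ u
│                    ├─ h
│                    │  └─ b
│                    │     └─ s *
│                    └─ t *
└─ g
   ├─ c
   │  └─ t
   │     └─ g
   │        └─ e
   │           └─ d
   │              └─ o
   │                 └─ v
   │                    └─ x *
   ├─ g *
   │  └─ d
   │     ├─ c
   │     │  └─ v
   │     │     └─ f
   │     │        └─ t
   │     │           └─ z *
   │     └─ j
   │        └─ k
   │           └─ o *
   ├─ l
   │  ├─ x *
   │  └─ y *
   └─ t
      └─ x
         └─ q
            └─ f *
Counting every labelled node above: 37.

37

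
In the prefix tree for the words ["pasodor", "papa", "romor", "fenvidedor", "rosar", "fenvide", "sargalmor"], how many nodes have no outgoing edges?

6

Leaves are exactly the stored words that no other stored word extends.
Those words: "fenvidedor", "papa", "pasodor", "romor", "rosar", "sargalmor"
Leaf count: 6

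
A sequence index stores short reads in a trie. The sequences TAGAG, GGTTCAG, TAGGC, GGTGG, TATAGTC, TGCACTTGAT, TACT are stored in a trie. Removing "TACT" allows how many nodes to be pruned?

2

A node on "TACT"'s path can go only if nothing else ends at it or branches off below it.
The suffix "CT" (2 nodes) is used only by "TACT"; the node for "TA" still has the child "G", so pruning stops there.
Nodes removed: 2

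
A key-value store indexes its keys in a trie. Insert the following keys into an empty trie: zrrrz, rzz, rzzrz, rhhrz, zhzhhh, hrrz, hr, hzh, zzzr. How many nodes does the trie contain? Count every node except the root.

28

Trace insertions, counting only characters that open a new branch:
  "zrrrz" → 5 new (z, r, r, r, z)
  "rzz" → 3 new (r, z, z)
  "rzzrz" → prefix "rzz" already present; 2 new (r, z)
  "rhhrz" → prefix "r" already present; 4 new (h, h, r, z)
  "zhzhhh" → prefix "z" already present; 5 new (h, z, h, h, h)
  "hrrz" → 4 new (h, r, r, z)
  "hr" → prefix "hr" already present; 0 new (none)
  "hzh" → prefix "h" already present; 2 new (z, h)
  "zzzr" → prefix "z" already present; 3 new (z, z, r)
Total nodes = 5 + 3 + 2 + 4 + 5 + 4 + 0 + 2 + 3 = 28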